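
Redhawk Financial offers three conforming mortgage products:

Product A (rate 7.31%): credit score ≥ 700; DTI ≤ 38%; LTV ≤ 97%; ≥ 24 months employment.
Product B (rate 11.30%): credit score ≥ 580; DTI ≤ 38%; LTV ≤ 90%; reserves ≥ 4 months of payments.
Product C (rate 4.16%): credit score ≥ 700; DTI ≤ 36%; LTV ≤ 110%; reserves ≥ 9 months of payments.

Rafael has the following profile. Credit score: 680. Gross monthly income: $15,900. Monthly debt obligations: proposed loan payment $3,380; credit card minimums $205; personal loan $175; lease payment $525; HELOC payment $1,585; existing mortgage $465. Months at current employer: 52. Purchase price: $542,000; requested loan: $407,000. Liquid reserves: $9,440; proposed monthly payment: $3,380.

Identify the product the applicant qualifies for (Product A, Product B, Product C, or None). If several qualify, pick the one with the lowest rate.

Total debts = (3,380 + 205 + 175 + 525 + 1,585 + 465) = 6,335; DTI = 6,335/15,900 = 39.8%.
LTV = 407,000/542,000 = 75.1%.
Reserves = 9,440/3,380 = 2.8 months.
Product A: score 680 < 700; DTI 39.8% > 38%; LTV 75.1% ≤ 97%; employment 52 ≥ 24 mo → does not qualify.
Product B: score 680 ≥ 580; DTI 39.8% > 38%; LTV 75.1% ≤ 90%; reserves 2.8 < 4 mo → does not qualify.
Product C: score 680 < 700; DTI 39.8% > 36%; LTV 75.1% ≤ 110%; reserves 2.8 < 9 mo → does not qualify.

None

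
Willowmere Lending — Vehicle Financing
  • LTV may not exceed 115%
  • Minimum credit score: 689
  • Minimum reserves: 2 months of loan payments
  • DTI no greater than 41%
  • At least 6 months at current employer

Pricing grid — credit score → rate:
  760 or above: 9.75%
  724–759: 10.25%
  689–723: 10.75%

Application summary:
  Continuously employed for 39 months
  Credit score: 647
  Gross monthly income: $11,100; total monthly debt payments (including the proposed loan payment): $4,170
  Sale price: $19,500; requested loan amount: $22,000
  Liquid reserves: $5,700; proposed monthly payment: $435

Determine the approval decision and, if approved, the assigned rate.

Credit score 647 < 689 (below minimum)
Reserves = 5,700/435 = 13.1 months ≥ 2
Employment 39 ≥ 6 months
Debt-to-income = 4,170/11,100 = 37.6% — meets 41% limit
LTV = 22,000/19,500 = 112.8% ≤ 115%
Not all requirements met → denied.

Denied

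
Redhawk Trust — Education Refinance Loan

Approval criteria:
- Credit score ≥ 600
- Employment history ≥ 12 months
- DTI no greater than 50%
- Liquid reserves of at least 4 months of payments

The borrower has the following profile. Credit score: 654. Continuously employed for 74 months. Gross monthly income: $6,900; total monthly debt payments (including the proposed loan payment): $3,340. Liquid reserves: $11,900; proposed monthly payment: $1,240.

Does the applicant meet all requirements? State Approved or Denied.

Credit score 654 ≥ 600 (meets)
Employment 74 ≥ 12 months
DTI: 3,340 ÷ 6,900 = 48.4%, within the 50% cap
Reserves: 11,900 ÷ 1,240 = 9.6 months (meets 4-month minimum)
All criteria satisfied.

Approved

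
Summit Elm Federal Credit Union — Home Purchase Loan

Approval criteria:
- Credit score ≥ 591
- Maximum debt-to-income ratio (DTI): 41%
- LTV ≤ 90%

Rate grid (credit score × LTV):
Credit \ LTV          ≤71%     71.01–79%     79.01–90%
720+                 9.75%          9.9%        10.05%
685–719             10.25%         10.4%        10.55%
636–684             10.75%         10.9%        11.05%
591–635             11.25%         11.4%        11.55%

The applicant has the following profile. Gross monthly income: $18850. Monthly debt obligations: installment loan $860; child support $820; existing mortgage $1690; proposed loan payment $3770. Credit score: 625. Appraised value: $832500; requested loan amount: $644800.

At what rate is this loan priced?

Credit score 625 ≥ 591; Total monthly debts = (860 + 820 + 1,690 + 3,770) = 7,140. Debt-to-income = 7,140/18,850 = 37.9% — meets 41% limit
Loan-to-value = 644,800/832,500 = 77.5% — pass (90% max)
Row: 625 falls in 591–635. Column: 77.5% falls in 71.01–79%. Rate = 11.4%.

11.4%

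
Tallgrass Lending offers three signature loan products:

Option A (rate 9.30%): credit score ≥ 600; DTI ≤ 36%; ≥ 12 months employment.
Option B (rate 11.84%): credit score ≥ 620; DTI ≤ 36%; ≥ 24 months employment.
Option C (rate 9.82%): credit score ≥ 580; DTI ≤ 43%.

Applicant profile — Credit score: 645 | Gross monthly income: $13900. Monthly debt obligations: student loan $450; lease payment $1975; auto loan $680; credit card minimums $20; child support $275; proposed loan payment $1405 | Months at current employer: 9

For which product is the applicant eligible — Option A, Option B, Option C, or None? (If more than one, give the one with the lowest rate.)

Option C

Total debts = (450 + 1,975 + 680 + 20 + 275 + 1,405) = 4,805; DTI = 4,805/13,900 = 34.6%.
Option A: score 645 ≥ 600; DTI 34.6% ≤ 36%; employment 9 < 12 mo → does not qualify.
Option B: score 645 ≥ 620; DTI 34.6% ≤ 36%; employment 9 < 24 mo → does not qualify.
Option C: score 645 ≥ 580; DTI 34.6% ≤ 43% → qualifies.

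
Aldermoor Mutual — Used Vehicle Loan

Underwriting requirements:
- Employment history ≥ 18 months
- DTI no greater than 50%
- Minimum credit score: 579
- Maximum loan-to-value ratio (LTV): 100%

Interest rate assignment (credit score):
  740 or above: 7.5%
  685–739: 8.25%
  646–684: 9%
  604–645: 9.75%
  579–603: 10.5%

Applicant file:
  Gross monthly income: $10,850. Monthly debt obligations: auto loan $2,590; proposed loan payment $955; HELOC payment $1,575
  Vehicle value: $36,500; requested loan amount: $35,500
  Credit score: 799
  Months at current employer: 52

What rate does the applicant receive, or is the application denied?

Credit score 799 ≥ 579 (meets minimum)
LTV: 35,500 ÷ 36,500 = 97.3%, within 100% cap
Total monthly debts = (2,590 + 955 + 1,575) = 5,120. DTI: 5,120 ÷ 10,850 = 47.2%, within the 50% cap
Employment 52 ≥ 18 months
All requirements met. Score 799 falls in the 740 or above tier → 7.5%.

Approved at 7.5%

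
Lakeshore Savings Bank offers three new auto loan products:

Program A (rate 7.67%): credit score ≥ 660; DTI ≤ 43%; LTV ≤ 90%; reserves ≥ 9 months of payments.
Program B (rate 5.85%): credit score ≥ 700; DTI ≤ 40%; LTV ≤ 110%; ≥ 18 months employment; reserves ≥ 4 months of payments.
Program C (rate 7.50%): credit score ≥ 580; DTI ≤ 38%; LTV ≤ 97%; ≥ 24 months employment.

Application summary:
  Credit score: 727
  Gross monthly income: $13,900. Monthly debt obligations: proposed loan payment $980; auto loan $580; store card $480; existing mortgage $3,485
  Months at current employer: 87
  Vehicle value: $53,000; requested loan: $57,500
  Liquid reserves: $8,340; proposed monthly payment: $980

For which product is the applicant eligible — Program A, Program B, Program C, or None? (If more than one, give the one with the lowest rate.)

Program B

Total debts = (980 + 580 + 480 + 3,485) = 5,525; DTI = 5,525/13,900 = 39.7%.
LTV = 57,500/53,000 = 108.5%.
Reserves = 8,340/980 = 8.5 months.
Program A: score 727 ≥ 660; DTI 39.7% ≤ 43%; LTV 108.5% > 90%; reserves 8.5 < 9 mo → does not qualify.
Program B: score 727 ≥ 700; DTI 39.7% ≤ 40%; LTV 108.5% ≤ 110%; employment 87 ≥ 18 mo; reserves 8.5 ≥ 4 mo → qualifies.
Program C: score 727 ≥ 580; DTI 39.7% > 38%; LTV 108.5% > 97%; employment 87 ≥ 24 mo → does not qualify.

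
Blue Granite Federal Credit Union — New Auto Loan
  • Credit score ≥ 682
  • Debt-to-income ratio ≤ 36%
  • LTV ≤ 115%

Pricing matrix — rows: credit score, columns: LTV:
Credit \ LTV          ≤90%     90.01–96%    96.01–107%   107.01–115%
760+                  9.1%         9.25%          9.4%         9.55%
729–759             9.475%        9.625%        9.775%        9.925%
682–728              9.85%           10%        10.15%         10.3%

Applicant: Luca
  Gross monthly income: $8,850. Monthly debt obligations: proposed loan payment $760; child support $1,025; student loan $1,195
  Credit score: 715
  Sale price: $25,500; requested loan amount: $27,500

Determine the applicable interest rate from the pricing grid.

Credit score 715 ≥ 682; Total monthly debts = (760 + 1,025 + 1,195) = 2,980. DTI: 2,980 ÷ 8,850 = 33.7%, within the 36% cap
LTV = 27,500/25,500 = 107.8% ≤ 115%
Credit 715 → row 682–728; LTV 107.8% → column 107.01–115%. Grid cell → 10.3%.

10.3%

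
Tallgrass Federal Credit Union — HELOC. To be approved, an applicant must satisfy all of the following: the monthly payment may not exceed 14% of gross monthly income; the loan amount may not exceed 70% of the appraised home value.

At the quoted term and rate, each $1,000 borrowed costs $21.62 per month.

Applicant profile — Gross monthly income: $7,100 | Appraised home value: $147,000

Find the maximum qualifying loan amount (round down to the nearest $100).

Payment cap: 14% × $7,100 = $994/month.
At $21.62 per $1,000, that supports 994/21.62 × 1,000 ≈ $45,975 → $45,900.
LTV cap: 70% × $147,000 = $102,900 → $102,900.
Binding constraint: payment-to-income.

$45,900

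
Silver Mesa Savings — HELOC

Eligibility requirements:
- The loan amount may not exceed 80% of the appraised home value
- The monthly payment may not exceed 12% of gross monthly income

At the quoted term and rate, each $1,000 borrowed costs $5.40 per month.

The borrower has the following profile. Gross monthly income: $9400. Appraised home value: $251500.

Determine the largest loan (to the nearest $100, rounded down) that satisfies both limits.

$201,200

Payment cap: 12% × $9,400 = $1,128/month.
At $5.40 per $1,000, that supports 1,128/5.40 × 1,000 ≈ $208,888 → $208,800.
LTV cap: 80% × $251,500 = $201,200 → $201,200.
Binding constraint: loan-to-value.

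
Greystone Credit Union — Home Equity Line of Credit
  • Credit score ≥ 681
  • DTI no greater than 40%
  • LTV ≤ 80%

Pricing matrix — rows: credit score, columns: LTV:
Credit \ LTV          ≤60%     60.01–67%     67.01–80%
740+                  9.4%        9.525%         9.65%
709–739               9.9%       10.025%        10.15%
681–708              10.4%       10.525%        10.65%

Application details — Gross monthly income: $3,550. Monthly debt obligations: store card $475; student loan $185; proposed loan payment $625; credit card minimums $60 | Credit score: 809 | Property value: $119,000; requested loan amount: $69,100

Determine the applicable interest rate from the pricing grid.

9.4%

Credit score 809 ≥ 681; Total monthly debts = (475 + 185 + 625 + 60) = 1,345. DTI = 1,345/3,550 = 37.9% ≤ 40%
LTV = 69,100/119,000 = 58.1% ≤ 80%
Score 809 is in the 740+ band; LTV 58.1% is in the ≤60% band → 9.4%.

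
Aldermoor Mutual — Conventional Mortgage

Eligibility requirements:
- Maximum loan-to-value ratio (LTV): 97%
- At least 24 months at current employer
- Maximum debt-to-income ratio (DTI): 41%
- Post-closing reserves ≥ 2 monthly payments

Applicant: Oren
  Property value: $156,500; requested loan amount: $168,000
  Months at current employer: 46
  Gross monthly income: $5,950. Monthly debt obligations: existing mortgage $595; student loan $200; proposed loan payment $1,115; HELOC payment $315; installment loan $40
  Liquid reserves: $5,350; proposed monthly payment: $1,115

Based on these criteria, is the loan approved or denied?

LTV = 168,000/156,500 = 107.3% > 97%
Employment 46 ≥ 24 months
Total monthly debts = (595 + 200 + 1,115 + 315 + 40) = 2,265. Debt-to-income = 2,265/5,950 = 38.1% — meets 41% limit
Liquid reserves cover 5,350/1,115 = 4.8 months — ≥ 2 required
Fails on LTV.

Denied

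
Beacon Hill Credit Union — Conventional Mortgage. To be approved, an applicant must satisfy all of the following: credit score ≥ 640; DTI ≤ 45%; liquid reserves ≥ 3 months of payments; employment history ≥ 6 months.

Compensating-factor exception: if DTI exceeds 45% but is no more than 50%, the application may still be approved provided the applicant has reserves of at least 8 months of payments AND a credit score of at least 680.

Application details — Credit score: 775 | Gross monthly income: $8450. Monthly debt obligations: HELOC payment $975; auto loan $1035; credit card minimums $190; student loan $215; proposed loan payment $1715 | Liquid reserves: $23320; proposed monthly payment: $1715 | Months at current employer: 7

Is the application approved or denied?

Approved

Credit score 775 ≥ 640 (meets base)
Total debts = (975 + 1,035 + 190 + 215 + 1,715) = 4,130. DTI: 4,130 ÷ 8,450 = 48.9%, over the 45% base limit.
Reserves = 23,320/1,715 = 13.6 months ≥ 3
Employment 7 ≥ 6 months
48.9% falls in the override range (45%–50%), so the compensating-factor test applies.
Override check — reserves: 13.6 mo (ok); score: 775 (ok).
Both override conditions satisfied; DTI exception granted.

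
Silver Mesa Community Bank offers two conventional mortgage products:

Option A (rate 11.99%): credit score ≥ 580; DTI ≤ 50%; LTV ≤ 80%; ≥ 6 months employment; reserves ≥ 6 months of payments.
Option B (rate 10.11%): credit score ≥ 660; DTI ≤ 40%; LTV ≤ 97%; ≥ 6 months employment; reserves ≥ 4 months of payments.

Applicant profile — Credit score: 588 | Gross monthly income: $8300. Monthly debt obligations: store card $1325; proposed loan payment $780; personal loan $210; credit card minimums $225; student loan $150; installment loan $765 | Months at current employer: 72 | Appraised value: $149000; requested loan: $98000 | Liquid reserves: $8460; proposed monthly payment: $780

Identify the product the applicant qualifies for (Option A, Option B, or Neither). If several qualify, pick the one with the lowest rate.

Total debts = (1,325 + 780 + 210 + 225 + 150 + 765) = 3,455; DTI = 3,455/8,300 = 41.6%.
LTV = 98,000/149,000 = 65.8%.
Reserves = 8,460/780 = 10.8 months.
Option A: score 588 ≥ 580; DTI 41.6% ≤ 50%; LTV 65.8% ≤ 80%; employment 72 ≥ 6 mo; reserves 10.8 ≥ 6 mo → qualifies.
Option B: score 588 < 660; DTI 41.6% > 40%; LTV 65.8% ≤ 97%; employment 72 ≥ 6 mo; reserves 10.8 ≥ 4 mo → does not qualify.

Option A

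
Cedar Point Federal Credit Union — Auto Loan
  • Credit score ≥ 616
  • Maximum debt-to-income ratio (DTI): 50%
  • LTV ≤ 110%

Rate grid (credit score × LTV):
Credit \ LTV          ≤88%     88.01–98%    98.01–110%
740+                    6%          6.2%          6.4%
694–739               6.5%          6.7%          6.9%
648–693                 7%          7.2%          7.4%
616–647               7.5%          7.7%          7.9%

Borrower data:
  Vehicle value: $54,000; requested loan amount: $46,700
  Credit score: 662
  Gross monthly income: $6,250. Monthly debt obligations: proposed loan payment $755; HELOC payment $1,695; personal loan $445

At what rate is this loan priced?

7%

Credit score 662 ≥ 616; Total monthly debts = (755 + 1,695 + 445) = 2,895. DTI: 2,895 ÷ 6,250 = 46.3%, within the 50% cap
Loan-to-value = 46,700/54,000 = 86.5% — pass (110% max)
Credit 662 → row 648–693; LTV 86.5% → column ≤88%. Grid cell → 7%.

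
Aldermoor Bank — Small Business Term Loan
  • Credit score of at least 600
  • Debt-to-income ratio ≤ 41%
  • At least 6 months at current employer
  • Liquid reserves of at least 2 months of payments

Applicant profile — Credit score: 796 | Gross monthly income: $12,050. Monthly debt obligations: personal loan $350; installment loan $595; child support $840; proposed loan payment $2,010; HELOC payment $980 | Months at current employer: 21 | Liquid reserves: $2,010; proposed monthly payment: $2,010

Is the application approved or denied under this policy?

Credit score 796 ≥ 600 (meets)
Total monthly debts = (350 + 595 + 840 + 2,010 + 980) = 4,775. Debt-to-income = 4,775/12,050 = 39.6% — meets 41% limit
Employment 21 ≥ 6 months
Reserves: 2,010 ÷ 2,010 = 1.0 months (below 2-month minimum)
Fails on reserves.

Denied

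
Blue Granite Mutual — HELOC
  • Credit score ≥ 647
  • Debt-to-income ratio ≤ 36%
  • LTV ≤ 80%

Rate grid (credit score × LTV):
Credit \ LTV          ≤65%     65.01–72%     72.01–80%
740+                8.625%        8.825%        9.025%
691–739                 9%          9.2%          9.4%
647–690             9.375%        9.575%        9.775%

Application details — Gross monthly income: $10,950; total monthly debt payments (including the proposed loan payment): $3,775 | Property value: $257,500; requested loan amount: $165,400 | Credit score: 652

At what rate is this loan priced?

9.375%

Credit score 652 ≥ 647; DTI: 3,775 ÷ 10,950 = 34.5%, within the 36% cap
Loan-to-value = 165,400/257,500 = 64.2% — pass (80% max)
Credit 652 → row 647–690; LTV 64.2% → column ≤65%. Grid cell → 9.375%.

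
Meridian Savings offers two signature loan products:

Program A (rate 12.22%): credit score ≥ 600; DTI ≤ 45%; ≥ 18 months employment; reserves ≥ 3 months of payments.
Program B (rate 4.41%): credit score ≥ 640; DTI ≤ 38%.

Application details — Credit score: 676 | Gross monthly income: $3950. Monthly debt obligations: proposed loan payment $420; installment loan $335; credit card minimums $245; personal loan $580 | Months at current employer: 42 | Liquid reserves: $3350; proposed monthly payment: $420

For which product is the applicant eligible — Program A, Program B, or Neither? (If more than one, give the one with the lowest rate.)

Program A

Total debts = (420 + 335 + 245 + 580) = 1,580; DTI = 1,580/3,950 = 40%.
Reserves = 3,350/420 = 8.0 months.
Program A: score 676 ≥ 600; DTI 40% ≤ 45%; employment 42 ≥ 18 mo; reserves 8.0 ≥ 3 mo → qualifies.
Program B: score 676 ≥ 640; DTI 40% > 38% → does not qualify.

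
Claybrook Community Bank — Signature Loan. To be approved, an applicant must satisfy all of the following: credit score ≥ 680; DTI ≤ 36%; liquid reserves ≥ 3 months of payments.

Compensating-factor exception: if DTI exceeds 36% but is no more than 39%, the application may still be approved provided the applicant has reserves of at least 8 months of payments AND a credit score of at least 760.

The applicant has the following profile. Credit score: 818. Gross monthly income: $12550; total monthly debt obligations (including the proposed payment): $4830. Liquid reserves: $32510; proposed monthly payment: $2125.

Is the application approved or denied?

Credit score 818 ≥ 680 (meets base)
DTI = 4,830/12,550 = 38.5% > 36% — standard DTI limit exceeded.
Reserves = 32,510/2,125 = 15.3 months ≥ 3
DTI 38.5% is within the 36%–39% exception band; checking compensating factors.
Override check — reserves: 15.3 mo (ok); score: 818 (ok).
Both override conditions satisfied; DTI exception granted.

Approved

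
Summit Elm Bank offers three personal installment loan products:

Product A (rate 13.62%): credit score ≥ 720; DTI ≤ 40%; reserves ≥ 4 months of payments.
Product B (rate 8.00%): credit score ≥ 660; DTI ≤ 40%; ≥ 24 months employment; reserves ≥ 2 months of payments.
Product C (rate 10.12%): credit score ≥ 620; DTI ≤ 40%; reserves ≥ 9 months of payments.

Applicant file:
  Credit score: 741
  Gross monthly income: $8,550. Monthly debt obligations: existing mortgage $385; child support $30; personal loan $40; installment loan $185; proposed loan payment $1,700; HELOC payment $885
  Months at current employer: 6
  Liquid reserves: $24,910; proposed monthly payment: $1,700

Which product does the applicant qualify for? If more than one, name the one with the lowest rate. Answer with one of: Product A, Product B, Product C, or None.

Total debts = (385 + 30 + 40 + 185 + 1,700 + 885) = 3,225; DTI = 3,225/8,550 = 37.7%.
Reserves = 24,910/1,700 = 14.7 months.
Product A: score 741 ≥ 720; DTI 37.7% ≤ 40%; reserves 14.7 ≥ 4 mo → qualifies.
Product B: score 741 ≥ 660; DTI 37.7% ≤ 40%; employment 6 < 24 mo; reserves 14.7 ≥ 2 mo → does not qualify.
Product C: score 741 ≥ 620; DTI 37.7% ≤ 40%; reserves 14.7 ≥ 9 mo → qualifies.
Qualifying: Product A, Product C. Lowest rate is 10.12% → Product C.

Product C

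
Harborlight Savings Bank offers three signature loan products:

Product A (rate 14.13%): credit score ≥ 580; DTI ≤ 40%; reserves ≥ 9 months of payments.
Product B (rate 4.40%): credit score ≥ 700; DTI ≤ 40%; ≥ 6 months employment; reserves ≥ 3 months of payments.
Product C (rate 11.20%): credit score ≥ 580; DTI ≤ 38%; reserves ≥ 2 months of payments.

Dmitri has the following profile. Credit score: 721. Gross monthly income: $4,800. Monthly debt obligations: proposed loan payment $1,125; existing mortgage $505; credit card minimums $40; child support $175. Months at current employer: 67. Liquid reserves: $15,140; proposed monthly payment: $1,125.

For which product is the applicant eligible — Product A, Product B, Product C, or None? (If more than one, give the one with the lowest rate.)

Product B

Total debts = (1,125 + 505 + 40 + 175) = 1,845; DTI = 1,845/4,800 = 38.4%.
Reserves = 15,140/1,125 = 13.5 months.
Product A: score 721 ≥ 580; DTI 38.4% ≤ 40%; reserves 13.5 ≥ 9 mo → qualifies.
Product B: score 721 ≥ 700; DTI 38.4% ≤ 40%; employment 67 ≥ 6 mo; reserves 13.5 ≥ 3 mo → qualifies.
Product C: score 721 ≥ 580; DTI 38.4% > 38%; reserves 13.5 ≥ 2 mo → does not qualify.
Qualifying: Product A, Product B. Lowest rate is 4.40% → Product B.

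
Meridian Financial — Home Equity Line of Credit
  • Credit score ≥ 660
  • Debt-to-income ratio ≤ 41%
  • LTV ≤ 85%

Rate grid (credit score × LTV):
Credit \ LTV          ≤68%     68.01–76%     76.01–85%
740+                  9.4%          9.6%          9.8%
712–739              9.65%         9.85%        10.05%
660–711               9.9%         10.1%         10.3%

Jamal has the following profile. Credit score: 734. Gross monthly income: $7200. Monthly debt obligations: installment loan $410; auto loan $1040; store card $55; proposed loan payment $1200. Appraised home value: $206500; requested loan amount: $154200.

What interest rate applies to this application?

9.85%

Credit score 734 ≥ 660; Total monthly debts = (410 + 1,040 + 55 + 1,200) = 2,705. DTI = 2,705/7,200 = 37.6% ≤ 41%
Loan-to-value = 154,200/206,500 = 74.7% — pass (85% max)
Score 734 is in the 712–739 band; LTV 74.7% is in the 68.01–76% band → 9.85%.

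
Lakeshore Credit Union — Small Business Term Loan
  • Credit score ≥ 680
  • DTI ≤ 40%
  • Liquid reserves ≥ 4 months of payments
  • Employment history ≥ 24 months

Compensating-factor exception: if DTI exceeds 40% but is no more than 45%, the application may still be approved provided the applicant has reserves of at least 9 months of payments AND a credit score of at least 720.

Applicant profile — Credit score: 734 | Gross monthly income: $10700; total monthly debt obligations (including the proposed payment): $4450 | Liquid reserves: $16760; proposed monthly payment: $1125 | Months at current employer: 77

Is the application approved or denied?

Credit score 734 ≥ 680 (meets base)
DTI = 4,450/10,700 = 41.6% > 40% — standard DTI limit exceeded.
Reserves: 16,760 ÷ 1,125 = 14.9 months (meets 4-month minimum)
Employment 77 ≥ 24 months
41.6% falls in the override range (40%–45%), so the compensating-factor test applies.
Reserves 14.9 ≥ 9 months; credit score 734 ≥ 720.
Both compensating conditions met → exception applies.

Approved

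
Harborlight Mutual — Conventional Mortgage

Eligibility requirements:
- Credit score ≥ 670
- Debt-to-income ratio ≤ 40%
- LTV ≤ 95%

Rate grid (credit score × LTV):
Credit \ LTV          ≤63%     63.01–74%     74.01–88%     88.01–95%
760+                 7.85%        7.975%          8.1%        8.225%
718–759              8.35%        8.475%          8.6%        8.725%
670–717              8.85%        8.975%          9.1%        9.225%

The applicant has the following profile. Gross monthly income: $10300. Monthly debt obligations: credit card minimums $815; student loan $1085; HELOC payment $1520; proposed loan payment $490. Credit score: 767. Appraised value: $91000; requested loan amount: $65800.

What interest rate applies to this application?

7.975%

Credit score 767 ≥ 670; Total monthly debts = (815 + 1,085 + 1,520 + 490) = 3,910. Debt-to-income = 3,910/10,300 = 38% — meets 40% limit
LTV = 65,800/91,000 = 72.3% ≤ 95%
Score 767 is in the 760+ band; LTV 72.3% is in the 63.01–74% band → 7.975%.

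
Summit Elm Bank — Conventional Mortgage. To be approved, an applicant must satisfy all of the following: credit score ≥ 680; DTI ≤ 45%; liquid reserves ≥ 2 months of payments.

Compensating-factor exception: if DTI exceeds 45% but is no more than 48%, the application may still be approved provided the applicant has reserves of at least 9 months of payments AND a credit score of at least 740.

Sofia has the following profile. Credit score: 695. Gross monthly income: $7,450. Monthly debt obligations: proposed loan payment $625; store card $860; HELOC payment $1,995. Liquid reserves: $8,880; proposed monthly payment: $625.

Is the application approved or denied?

Credit score 695 ≥ 680 (meets base)
Total debts = (625 + 860 + 1,995) = 3,480. DTI = 3,480/7,450 = 46.7% > 45% — standard DTI limit exceeded.
Reserves = 8,880/625 = 14.2 months ≥ 2
DTI 46.7% is within the 45%–48% exception band; checking compensating factors.
Override check — reserves: 14.2 mo (ok); score: 695 (below 740).
Compensating-factor requirement not fully met.

Denied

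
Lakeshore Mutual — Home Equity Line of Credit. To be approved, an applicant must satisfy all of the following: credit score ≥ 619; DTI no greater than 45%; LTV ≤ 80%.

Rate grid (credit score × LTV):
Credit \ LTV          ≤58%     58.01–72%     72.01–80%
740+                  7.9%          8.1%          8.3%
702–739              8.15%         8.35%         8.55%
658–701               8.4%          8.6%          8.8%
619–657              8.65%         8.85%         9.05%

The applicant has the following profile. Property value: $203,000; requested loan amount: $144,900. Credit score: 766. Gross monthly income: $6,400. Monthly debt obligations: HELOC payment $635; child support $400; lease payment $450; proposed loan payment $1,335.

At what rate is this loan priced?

8.1%

Credit score 766 ≥ 619; Total monthly debts = (635 + 400 + 450 + 1,335) = 2,820. Debt-to-income = 2,820/6,400 = 44.1% — meets 45% limit
LTV: 144,900 ÷ 203,000 = 71.4%, within 80% cap
Credit 766 → row 740+; LTV 71.4% → column 58.01–72%. Grid cell → 8.1%.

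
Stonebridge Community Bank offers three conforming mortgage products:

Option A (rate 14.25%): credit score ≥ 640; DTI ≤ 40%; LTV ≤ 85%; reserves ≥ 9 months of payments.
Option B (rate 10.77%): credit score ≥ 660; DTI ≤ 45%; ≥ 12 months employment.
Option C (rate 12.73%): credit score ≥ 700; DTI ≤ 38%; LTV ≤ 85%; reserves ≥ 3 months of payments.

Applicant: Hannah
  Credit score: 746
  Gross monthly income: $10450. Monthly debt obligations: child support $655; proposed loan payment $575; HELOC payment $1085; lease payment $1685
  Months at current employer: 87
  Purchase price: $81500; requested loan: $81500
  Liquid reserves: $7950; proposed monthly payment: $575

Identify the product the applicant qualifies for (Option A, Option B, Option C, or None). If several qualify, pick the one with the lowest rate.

Option B

Total debts = (655 + 575 + 1,085 + 1,685) = 4,000; DTI = 4,000/10,450 = 38.3%.
LTV = 81,500/81,500 = 100%.
Reserves = 7,950/575 = 13.8 months.
Option A: score 746 ≥ 640; DTI 38.3% ≤ 40%; LTV 100% > 85%; reserves 13.8 ≥ 9 mo → does not qualify.
Option B: score 746 ≥ 660; DTI 38.3% ≤ 45%; employment 87 ≥ 12 mo → qualifies.
Option C: score 746 ≥ 700; DTI 38.3% > 38%; LTV 100% > 85%; reserves 13.8 ≥ 3 mo → does not qualify.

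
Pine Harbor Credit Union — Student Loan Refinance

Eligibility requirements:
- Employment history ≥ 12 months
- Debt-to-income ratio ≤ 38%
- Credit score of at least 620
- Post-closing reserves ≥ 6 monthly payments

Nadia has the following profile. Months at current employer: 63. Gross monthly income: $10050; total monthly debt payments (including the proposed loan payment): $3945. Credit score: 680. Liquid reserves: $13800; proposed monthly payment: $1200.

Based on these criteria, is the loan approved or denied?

Denied

Employment 63 ≥ 12 months
DTI = 3,945/10,050 = 39.3% > 38%
Credit score 680 ≥ 620 (meets)
Reserves: 13,800 ÷ 1,200 = 11.5 months (meets 6-month minimum)
Fails on DTI.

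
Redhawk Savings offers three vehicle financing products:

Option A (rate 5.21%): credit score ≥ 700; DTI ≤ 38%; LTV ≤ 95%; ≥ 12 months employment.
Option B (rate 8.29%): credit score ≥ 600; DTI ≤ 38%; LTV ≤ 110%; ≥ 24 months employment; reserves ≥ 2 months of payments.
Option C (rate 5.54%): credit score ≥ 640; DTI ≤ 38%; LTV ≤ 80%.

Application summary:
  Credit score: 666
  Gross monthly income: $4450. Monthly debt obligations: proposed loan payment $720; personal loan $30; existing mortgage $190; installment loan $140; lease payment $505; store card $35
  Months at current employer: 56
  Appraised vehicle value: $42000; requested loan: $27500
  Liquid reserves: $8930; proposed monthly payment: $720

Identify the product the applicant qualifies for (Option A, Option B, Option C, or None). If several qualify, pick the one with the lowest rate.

Option C

Total debts = (720 + 30 + 190 + 140 + 505 + 35) = 1,620; DTI = 1,620/4,450 = 36.4%.
LTV = 27,500/42,000 = 65.5%.
Reserves = 8,930/720 = 12.4 months.
Option A: score 666 < 700; DTI 36.4% ≤ 38%; LTV 65.5% ≤ 95%; employment 56 ≥ 12 mo → does not qualify.
Option B: score 666 ≥ 600; DTI 36.4% ≤ 38%; LTV 65.5% ≤ 110%; employment 56 ≥ 24 mo; reserves 12.4 ≥ 2 mo → qualifies.
Option C: score 666 ≥ 640; DTI 36.4% ≤ 38%; LTV 65.5% ≤ 80% → qualifies.
Qualifying: Option B, Option C. Lowest rate is 5.54% → Option C.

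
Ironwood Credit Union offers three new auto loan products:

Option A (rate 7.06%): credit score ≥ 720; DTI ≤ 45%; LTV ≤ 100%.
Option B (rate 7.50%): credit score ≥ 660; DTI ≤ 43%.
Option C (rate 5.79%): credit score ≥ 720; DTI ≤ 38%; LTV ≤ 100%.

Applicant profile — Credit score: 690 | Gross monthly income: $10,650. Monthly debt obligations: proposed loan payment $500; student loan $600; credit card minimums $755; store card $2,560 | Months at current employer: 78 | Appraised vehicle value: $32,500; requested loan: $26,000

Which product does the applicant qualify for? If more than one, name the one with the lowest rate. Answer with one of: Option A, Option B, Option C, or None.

Option B

Total debts = (500 + 600 + 755 + 2,560) = 4,415; DTI = 4,415/10,650 = 41.5%.
LTV = 26,000/32,500 = 80%.
Option A: score 690 < 720; DTI 41.5% ≤ 45%; LTV 80% ≤ 100% → does not qualify.
Option B: score 690 ≥ 660; DTI 41.5% ≤ 43% → qualifies.
Option C: score 690 < 720; DTI 41.5% > 38%; LTV 80% ≤ 100% → does not qualify.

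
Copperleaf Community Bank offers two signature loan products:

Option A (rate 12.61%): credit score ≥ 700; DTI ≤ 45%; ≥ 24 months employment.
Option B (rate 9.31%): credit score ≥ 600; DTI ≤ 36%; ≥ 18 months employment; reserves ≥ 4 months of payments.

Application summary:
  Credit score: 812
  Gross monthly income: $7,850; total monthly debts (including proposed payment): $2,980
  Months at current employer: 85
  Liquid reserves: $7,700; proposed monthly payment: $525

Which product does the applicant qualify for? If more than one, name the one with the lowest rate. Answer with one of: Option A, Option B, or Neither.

Option A

DTI = 2,980/7,850 = 38%.
Reserves = 7,700/525 = 14.7 months.
Option A: score 812 ≥ 700; DTI 38% ≤ 45%; employment 85 ≥ 24 mo → qualifies.
Option B: score 812 ≥ 600; DTI 38% > 36%; employment 85 ≥ 18 mo; reserves 14.7 ≥ 4 mo → does not qualify.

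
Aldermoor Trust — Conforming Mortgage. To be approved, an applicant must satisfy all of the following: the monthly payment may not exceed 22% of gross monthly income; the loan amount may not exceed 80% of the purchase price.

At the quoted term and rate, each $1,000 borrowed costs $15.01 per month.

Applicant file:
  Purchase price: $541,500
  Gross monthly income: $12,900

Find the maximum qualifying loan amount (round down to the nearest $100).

Payment cap: 22% × $12,900 = $2,838/month.
At $15.01 per $1,000, that supports 2,838/15.01 × 1,000 ≈ $189,073 → $189,000.
LTV cap: 80% × $541,500 = $433,200 → $433,200.
Binding constraint: payment-to-income.

$189,000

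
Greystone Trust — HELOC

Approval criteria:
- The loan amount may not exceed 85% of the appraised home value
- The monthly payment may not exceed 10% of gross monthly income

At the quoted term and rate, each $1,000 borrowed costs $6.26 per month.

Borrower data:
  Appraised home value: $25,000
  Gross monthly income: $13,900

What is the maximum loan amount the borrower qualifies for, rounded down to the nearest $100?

$21,200

Payment cap: 10% × $13,900 = $1,390/month.
At $6.26 per $1,000, that supports 1,390/6.26 × 1,000 ≈ $222,044 → $222,000.
LTV cap: 85% × $25,000 = $21,250 → $21,200.
Binding constraint: loan-to-value.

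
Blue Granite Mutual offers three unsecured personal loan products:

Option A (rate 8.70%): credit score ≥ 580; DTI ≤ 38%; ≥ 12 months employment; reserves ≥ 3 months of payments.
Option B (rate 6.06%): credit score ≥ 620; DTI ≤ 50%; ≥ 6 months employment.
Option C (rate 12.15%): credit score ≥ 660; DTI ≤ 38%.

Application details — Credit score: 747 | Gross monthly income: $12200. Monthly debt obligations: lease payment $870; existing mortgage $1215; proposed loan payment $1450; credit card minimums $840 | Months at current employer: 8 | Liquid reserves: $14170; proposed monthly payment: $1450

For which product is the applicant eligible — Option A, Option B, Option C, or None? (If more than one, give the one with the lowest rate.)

Total debts = (870 + 1,215 + 1,450 + 840) = 4,375; DTI = 4,375/12,200 = 35.9%.
Reserves = 14,170/1,450 = 9.8 months.
Option A: score 747 ≥ 580; DTI 35.9% ≤ 38%; employment 8 < 12 mo; reserves 9.8 ≥ 3 mo → does not qualify.
Option B: score 747 ≥ 620; DTI 35.9% ≤ 50%; employment 8 ≥ 6 mo → qualifies.
Option C: score 747 ≥ 660; DTI 35.9% ≤ 38% → qualifies.
Qualifying: Option B, Option C. Lowest rate is 6.06% → Option B.

Option B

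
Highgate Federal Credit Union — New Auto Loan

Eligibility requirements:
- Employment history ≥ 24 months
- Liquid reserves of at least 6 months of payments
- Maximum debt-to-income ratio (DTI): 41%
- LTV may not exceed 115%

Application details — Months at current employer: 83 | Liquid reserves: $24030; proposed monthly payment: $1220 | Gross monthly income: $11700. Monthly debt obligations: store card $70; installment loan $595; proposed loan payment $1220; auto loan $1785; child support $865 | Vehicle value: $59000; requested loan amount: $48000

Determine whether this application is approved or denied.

Approved

Employment 83 ≥ 24 months
Liquid reserves cover 24,030/1,220 = 19.7 months — ≥ 6 required
Total monthly debts = (70 + 595 + 1,220 + 1,785 + 865) = 4,535. DTI: 4,535 ÷ 11,700 = 38.8%, within the 41% cap
LTV = 48,000/59,000 = 81.4% ≤ 115%
All criteria satisfied.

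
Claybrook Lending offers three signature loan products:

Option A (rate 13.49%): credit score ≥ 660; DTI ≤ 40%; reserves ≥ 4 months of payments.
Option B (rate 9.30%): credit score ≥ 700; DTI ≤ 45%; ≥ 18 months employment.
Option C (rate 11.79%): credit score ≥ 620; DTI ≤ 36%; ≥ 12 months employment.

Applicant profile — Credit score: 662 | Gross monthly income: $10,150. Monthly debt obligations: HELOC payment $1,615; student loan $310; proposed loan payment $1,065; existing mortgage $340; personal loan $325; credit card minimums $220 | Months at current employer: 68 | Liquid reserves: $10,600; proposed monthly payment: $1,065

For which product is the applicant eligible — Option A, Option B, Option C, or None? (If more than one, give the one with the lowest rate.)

Option A

Total debts = (1,615 + 310 + 1,065 + 340 + 325 + 220) = 3,875; DTI = 3,875/10,150 = 38.2%.
Reserves = 10,600/1,065 = 10.0 months.
Option A: score 662 ≥ 660; DTI 38.2% ≤ 40%; reserves 10.0 ≥ 4 mo → qualifies.
Option B: score 662 < 700; DTI 38.2% ≤ 45%; employment 68 ≥ 18 mo → does not qualify.
Option C: score 662 ≥ 620; DTI 38.2% > 36%; employment 68 ≥ 12 mo → does not qualify.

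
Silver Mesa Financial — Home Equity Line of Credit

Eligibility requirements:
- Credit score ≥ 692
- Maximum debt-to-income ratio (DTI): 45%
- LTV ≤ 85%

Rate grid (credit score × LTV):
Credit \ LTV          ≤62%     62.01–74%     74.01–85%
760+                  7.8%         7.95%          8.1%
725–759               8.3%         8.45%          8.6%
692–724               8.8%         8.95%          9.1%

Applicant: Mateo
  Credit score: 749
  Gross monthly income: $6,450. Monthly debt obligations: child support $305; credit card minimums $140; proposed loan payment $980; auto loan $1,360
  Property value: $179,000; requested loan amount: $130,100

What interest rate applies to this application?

8.45%

Credit score 749 ≥ 692; Total monthly debts = (305 + 140 + 980 + 1,360) = 2,785. Debt-to-income = 2,785/6,450 = 43.2% — meets 45% limit
LTV = 130,100/179,000 = 72.7% ≤ 85%
Score 749 is in the 725–759 band; LTV 72.7% is in the 62.01–74% band → 8.45%.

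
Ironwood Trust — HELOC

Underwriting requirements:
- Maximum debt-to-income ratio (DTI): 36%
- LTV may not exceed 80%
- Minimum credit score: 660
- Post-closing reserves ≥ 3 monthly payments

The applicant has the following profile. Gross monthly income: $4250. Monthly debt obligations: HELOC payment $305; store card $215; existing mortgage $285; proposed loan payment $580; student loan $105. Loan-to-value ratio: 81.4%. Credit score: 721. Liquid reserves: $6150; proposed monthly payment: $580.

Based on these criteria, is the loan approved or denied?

Denied

Total monthly debts = (305 + 215 + 285 + 580 + 105) = 1,490. DTI = 1,490/4,250 = 35.1% ≤ 36%
LTV 81.4% — over 80%
Credit score 721 ≥ 660 (meets)
Liquid reserves cover 6,150/580 = 10.6 months — ≥ 3 required
Fails on LTV.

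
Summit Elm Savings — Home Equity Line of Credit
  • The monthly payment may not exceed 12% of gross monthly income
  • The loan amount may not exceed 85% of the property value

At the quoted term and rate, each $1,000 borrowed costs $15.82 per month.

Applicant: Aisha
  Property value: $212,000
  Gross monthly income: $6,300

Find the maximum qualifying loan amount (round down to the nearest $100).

$47,700

Payment cap: 12% × $6,300 = $756/month.
At $15.82 per $1,000, that supports 756/15.82 × 1,000 ≈ $47,787 → $47,700.
LTV cap: 85% × $212,000 = $180,200 → $180,200.
Binding constraint: payment-to-income.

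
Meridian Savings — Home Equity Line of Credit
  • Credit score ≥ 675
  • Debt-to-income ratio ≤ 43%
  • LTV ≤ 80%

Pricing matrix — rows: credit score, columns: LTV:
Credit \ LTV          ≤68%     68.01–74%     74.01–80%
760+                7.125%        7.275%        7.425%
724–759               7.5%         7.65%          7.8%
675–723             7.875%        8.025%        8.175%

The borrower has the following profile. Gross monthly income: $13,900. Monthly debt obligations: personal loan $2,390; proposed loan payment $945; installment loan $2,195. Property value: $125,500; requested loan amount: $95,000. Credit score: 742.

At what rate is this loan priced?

Credit score 742 ≥ 675; Total monthly debts = (2,390 + 945 + 2,195) = 5,530. DTI: 5,530 ÷ 13,900 = 39.8%, within the 43% cap
LTV = 95,000/125,500 = 75.7% ≤ 80%
Score 742 is in the 724–759 band; LTV 75.7% is in the 74.01–80% band → 7.8%.

7.8%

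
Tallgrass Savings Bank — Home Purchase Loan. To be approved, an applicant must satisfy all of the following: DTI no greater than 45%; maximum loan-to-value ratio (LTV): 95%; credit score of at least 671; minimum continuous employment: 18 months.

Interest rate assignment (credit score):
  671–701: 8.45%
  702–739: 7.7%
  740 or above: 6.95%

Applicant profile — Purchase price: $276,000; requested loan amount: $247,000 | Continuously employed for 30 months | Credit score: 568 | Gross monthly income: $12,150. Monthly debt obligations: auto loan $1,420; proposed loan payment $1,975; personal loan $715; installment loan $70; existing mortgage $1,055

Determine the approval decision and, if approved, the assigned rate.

Credit score 568 < 671 (below minimum)
Total monthly debts = (1,420 + 1,975 + 715 + 70 + 1,055) = 5,235. Debt-to-income = 5,235/12,150 = 43.1% — meets 45% limit
Employment 30 ≥ 18 months
Loan-to-value = 247,000/276,000 = 89.5% — pass (95% max)
Not all requirements met → denied.

Denied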